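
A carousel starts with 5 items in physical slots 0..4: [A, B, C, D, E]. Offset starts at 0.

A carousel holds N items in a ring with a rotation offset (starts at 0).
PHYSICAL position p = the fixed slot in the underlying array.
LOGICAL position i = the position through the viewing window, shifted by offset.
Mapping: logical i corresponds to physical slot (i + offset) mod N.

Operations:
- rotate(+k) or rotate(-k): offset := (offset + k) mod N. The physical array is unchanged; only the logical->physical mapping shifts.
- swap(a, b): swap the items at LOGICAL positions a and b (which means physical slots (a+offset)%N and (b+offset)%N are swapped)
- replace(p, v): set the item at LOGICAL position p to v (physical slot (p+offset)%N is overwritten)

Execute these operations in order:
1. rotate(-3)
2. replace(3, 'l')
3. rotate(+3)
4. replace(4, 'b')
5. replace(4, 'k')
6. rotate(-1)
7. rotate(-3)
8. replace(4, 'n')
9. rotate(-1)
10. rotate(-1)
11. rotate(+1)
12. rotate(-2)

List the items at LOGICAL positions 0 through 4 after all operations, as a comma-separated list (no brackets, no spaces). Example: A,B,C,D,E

After op 1 (rotate(-3)): offset=2, physical=[A,B,C,D,E], logical=[C,D,E,A,B]
After op 2 (replace(3, 'l')): offset=2, physical=[l,B,C,D,E], logical=[C,D,E,l,B]
After op 3 (rotate(+3)): offset=0, physical=[l,B,C,D,E], logical=[l,B,C,D,E]
After op 4 (replace(4, 'b')): offset=0, physical=[l,B,C,D,b], logical=[l,B,C,D,b]
After op 5 (replace(4, 'k')): offset=0, physical=[l,B,C,D,k], logical=[l,B,C,D,k]
After op 6 (rotate(-1)): offset=4, physical=[l,B,C,D,k], logical=[k,l,B,C,D]
After op 7 (rotate(-3)): offset=1, physical=[l,B,C,D,k], logical=[B,C,D,k,l]
After op 8 (replace(4, 'n')): offset=1, physical=[n,B,C,D,k], logical=[B,C,D,k,n]
After op 9 (rotate(-1)): offset=0, physical=[n,B,C,D,k], logical=[n,B,C,D,k]
After op 10 (rotate(-1)): offset=4, physical=[n,B,C,D,k], logical=[k,n,B,C,D]
After op 11 (rotate(+1)): offset=0, physical=[n,B,C,D,k], logical=[n,B,C,D,k]
After op 12 (rotate(-2)): offset=3, physical=[n,B,C,D,k], logical=[D,k,n,B,C]

Answer: D,k,n,B,C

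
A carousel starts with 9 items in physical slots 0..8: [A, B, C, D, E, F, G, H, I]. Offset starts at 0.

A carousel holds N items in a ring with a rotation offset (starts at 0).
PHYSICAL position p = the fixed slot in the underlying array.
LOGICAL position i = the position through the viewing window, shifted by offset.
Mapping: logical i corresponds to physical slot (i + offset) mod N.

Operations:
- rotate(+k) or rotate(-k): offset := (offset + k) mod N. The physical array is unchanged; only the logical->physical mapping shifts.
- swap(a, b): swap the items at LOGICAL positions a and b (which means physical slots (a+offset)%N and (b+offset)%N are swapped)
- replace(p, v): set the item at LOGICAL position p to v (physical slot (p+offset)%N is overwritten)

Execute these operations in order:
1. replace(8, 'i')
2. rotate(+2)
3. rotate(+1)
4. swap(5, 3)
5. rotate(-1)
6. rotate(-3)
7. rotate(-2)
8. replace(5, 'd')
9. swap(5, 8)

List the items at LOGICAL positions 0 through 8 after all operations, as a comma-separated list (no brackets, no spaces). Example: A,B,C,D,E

After op 1 (replace(8, 'i')): offset=0, physical=[A,B,C,D,E,F,G,H,i], logical=[A,B,C,D,E,F,G,H,i]
After op 2 (rotate(+2)): offset=2, physical=[A,B,C,D,E,F,G,H,i], logical=[C,D,E,F,G,H,i,A,B]
After op 3 (rotate(+1)): offset=3, physical=[A,B,C,D,E,F,G,H,i], logical=[D,E,F,G,H,i,A,B,C]
After op 4 (swap(5, 3)): offset=3, physical=[A,B,C,D,E,F,i,H,G], logical=[D,E,F,i,H,G,A,B,C]
After op 5 (rotate(-1)): offset=2, physical=[A,B,C,D,E,F,i,H,G], logical=[C,D,E,F,i,H,G,A,B]
After op 6 (rotate(-3)): offset=8, physical=[A,B,C,D,E,F,i,H,G], logical=[G,A,B,C,D,E,F,i,H]
After op 7 (rotate(-2)): offset=6, physical=[A,B,C,D,E,F,i,H,G], logical=[i,H,G,A,B,C,D,E,F]
After op 8 (replace(5, 'd')): offset=6, physical=[A,B,d,D,E,F,i,H,G], logical=[i,H,G,A,B,d,D,E,F]
After op 9 (swap(5, 8)): offset=6, physical=[A,B,F,D,E,d,i,H,G], logical=[i,H,G,A,B,F,D,E,d]

Answer: i,H,G,A,B,F,D,E,d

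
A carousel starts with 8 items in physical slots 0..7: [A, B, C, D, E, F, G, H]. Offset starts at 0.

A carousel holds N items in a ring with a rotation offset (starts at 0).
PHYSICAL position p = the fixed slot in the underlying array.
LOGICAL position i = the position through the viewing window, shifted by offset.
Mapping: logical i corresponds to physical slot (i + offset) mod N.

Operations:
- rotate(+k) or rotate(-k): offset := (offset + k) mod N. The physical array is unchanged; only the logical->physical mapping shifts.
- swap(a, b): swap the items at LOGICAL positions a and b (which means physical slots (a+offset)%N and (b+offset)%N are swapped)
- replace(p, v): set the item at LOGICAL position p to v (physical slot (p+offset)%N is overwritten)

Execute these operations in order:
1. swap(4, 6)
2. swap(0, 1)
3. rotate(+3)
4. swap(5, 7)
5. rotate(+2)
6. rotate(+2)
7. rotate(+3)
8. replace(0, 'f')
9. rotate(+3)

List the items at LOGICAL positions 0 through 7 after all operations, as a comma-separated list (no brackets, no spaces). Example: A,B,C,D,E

Answer: F,E,H,C,A,f,D,G

Derivation:
After op 1 (swap(4, 6)): offset=0, physical=[A,B,C,D,G,F,E,H], logical=[A,B,C,D,G,F,E,H]
After op 2 (swap(0, 1)): offset=0, physical=[B,A,C,D,G,F,E,H], logical=[B,A,C,D,G,F,E,H]
After op 3 (rotate(+3)): offset=3, physical=[B,A,C,D,G,F,E,H], logical=[D,G,F,E,H,B,A,C]
After op 4 (swap(5, 7)): offset=3, physical=[C,A,B,D,G,F,E,H], logical=[D,G,F,E,H,C,A,B]
After op 5 (rotate(+2)): offset=5, physical=[C,A,B,D,G,F,E,H], logical=[F,E,H,C,A,B,D,G]
After op 6 (rotate(+2)): offset=7, physical=[C,A,B,D,G,F,E,H], logical=[H,C,A,B,D,G,F,E]
After op 7 (rotate(+3)): offset=2, physical=[C,A,B,D,G,F,E,H], logical=[B,D,G,F,E,H,C,A]
After op 8 (replace(0, 'f')): offset=2, physical=[C,A,f,D,G,F,E,H], logical=[f,D,G,F,E,H,C,A]
After op 9 (rotate(+3)): offset=5, physical=[C,A,f,D,G,F,E,H], logical=[F,E,H,C,A,f,D,G]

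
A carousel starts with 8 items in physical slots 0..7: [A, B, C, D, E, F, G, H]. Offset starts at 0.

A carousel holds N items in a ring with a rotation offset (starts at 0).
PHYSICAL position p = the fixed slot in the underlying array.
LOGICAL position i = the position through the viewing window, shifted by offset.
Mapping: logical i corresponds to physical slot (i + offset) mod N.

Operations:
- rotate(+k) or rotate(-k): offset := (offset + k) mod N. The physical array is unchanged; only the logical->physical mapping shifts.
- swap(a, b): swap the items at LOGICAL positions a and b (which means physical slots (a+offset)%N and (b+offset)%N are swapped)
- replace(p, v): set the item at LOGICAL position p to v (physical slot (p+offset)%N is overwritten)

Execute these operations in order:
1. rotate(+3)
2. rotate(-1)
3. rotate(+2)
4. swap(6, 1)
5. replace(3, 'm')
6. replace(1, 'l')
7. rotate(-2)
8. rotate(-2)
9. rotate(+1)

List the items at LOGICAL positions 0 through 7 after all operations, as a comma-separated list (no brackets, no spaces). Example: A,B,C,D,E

After op 1 (rotate(+3)): offset=3, physical=[A,B,C,D,E,F,G,H], logical=[D,E,F,G,H,A,B,C]
After op 2 (rotate(-1)): offset=2, physical=[A,B,C,D,E,F,G,H], logical=[C,D,E,F,G,H,A,B]
After op 3 (rotate(+2)): offset=4, physical=[A,B,C,D,E,F,G,H], logical=[E,F,G,H,A,B,C,D]
After op 4 (swap(6, 1)): offset=4, physical=[A,B,F,D,E,C,G,H], logical=[E,C,G,H,A,B,F,D]
After op 5 (replace(3, 'm')): offset=4, physical=[A,B,F,D,E,C,G,m], logical=[E,C,G,m,A,B,F,D]
After op 6 (replace(1, 'l')): offset=4, physical=[A,B,F,D,E,l,G,m], logical=[E,l,G,m,A,B,F,D]
After op 7 (rotate(-2)): offset=2, physical=[A,B,F,D,E,l,G,m], logical=[F,D,E,l,G,m,A,B]
After op 8 (rotate(-2)): offset=0, physical=[A,B,F,D,E,l,G,m], logical=[A,B,F,D,E,l,G,m]
After op 9 (rotate(+1)): offset=1, physical=[A,B,F,D,E,l,G,m], logical=[B,F,D,E,l,G,m,A]

Answer: B,F,D,E,l,G,m,A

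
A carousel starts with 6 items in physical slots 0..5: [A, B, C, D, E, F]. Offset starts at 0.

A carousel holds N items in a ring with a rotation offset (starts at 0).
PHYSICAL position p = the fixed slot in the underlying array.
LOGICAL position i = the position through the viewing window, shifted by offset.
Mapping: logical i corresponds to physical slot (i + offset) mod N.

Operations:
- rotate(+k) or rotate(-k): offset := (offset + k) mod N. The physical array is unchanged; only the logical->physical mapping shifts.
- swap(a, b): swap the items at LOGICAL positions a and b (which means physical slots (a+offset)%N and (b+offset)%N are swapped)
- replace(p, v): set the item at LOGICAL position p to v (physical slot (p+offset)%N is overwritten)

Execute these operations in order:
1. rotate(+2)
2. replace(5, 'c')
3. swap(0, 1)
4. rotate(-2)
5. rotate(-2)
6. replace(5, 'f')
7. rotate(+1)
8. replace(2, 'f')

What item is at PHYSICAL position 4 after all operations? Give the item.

After op 1 (rotate(+2)): offset=2, physical=[A,B,C,D,E,F], logical=[C,D,E,F,A,B]
After op 2 (replace(5, 'c')): offset=2, physical=[A,c,C,D,E,F], logical=[C,D,E,F,A,c]
After op 3 (swap(0, 1)): offset=2, physical=[A,c,D,C,E,F], logical=[D,C,E,F,A,c]
After op 4 (rotate(-2)): offset=0, physical=[A,c,D,C,E,F], logical=[A,c,D,C,E,F]
After op 5 (rotate(-2)): offset=4, physical=[A,c,D,C,E,F], logical=[E,F,A,c,D,C]
After op 6 (replace(5, 'f')): offset=4, physical=[A,c,D,f,E,F], logical=[E,F,A,c,D,f]
After op 7 (rotate(+1)): offset=5, physical=[A,c,D,f,E,F], logical=[F,A,c,D,f,E]
After op 8 (replace(2, 'f')): offset=5, physical=[A,f,D,f,E,F], logical=[F,A,f,D,f,E]

Answer: E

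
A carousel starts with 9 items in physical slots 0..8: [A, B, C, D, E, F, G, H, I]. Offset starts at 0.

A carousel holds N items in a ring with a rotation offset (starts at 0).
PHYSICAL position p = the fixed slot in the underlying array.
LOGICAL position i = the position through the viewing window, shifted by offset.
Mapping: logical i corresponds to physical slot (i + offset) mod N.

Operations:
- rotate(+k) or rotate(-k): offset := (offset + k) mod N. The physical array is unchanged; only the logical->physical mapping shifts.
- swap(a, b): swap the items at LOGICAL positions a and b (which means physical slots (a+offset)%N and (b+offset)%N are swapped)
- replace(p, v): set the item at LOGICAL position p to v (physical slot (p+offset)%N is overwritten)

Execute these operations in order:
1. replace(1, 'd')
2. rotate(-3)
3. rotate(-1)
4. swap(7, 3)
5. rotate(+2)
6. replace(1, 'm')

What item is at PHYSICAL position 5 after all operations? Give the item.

Answer: F

Derivation:
After op 1 (replace(1, 'd')): offset=0, physical=[A,d,C,D,E,F,G,H,I], logical=[A,d,C,D,E,F,G,H,I]
After op 2 (rotate(-3)): offset=6, physical=[A,d,C,D,E,F,G,H,I], logical=[G,H,I,A,d,C,D,E,F]
After op 3 (rotate(-1)): offset=5, physical=[A,d,C,D,E,F,G,H,I], logical=[F,G,H,I,A,d,C,D,E]
After op 4 (swap(7, 3)): offset=5, physical=[A,d,C,I,E,F,G,H,D], logical=[F,G,H,D,A,d,C,I,E]
After op 5 (rotate(+2)): offset=7, physical=[A,d,C,I,E,F,G,H,D], logical=[H,D,A,d,C,I,E,F,G]
After op 6 (replace(1, 'm')): offset=7, physical=[A,d,C,I,E,F,G,H,m], logical=[H,m,A,d,C,I,E,F,G]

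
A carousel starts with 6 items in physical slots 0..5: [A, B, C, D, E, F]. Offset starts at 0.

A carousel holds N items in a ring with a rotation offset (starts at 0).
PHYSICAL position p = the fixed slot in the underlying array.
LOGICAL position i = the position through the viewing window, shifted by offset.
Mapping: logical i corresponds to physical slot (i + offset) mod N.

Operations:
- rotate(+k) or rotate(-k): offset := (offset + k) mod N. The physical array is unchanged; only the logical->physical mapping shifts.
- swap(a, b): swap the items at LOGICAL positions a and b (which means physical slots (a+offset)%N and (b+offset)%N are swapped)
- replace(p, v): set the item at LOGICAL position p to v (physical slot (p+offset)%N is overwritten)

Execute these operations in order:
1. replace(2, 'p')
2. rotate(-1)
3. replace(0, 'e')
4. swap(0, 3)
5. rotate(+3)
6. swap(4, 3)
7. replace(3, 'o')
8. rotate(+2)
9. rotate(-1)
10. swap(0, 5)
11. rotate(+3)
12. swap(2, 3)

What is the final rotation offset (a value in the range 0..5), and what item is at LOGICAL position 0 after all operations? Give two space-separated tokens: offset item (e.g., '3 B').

Answer: 0 p

Derivation:
After op 1 (replace(2, 'p')): offset=0, physical=[A,B,p,D,E,F], logical=[A,B,p,D,E,F]
After op 2 (rotate(-1)): offset=5, physical=[A,B,p,D,E,F], logical=[F,A,B,p,D,E]
After op 3 (replace(0, 'e')): offset=5, physical=[A,B,p,D,E,e], logical=[e,A,B,p,D,E]
After op 4 (swap(0, 3)): offset=5, physical=[A,B,e,D,E,p], logical=[p,A,B,e,D,E]
After op 5 (rotate(+3)): offset=2, physical=[A,B,e,D,E,p], logical=[e,D,E,p,A,B]
After op 6 (swap(4, 3)): offset=2, physical=[p,B,e,D,E,A], logical=[e,D,E,A,p,B]
After op 7 (replace(3, 'o')): offset=2, physical=[p,B,e,D,E,o], logical=[e,D,E,o,p,B]
After op 8 (rotate(+2)): offset=4, physical=[p,B,e,D,E,o], logical=[E,o,p,B,e,D]
After op 9 (rotate(-1)): offset=3, physical=[p,B,e,D,E,o], logical=[D,E,o,p,B,e]
After op 10 (swap(0, 5)): offset=3, physical=[p,B,D,e,E,o], logical=[e,E,o,p,B,D]
After op 11 (rotate(+3)): offset=0, physical=[p,B,D,e,E,o], logical=[p,B,D,e,E,o]
After op 12 (swap(2, 3)): offset=0, physical=[p,B,e,D,E,o], logical=[p,B,e,D,E,o]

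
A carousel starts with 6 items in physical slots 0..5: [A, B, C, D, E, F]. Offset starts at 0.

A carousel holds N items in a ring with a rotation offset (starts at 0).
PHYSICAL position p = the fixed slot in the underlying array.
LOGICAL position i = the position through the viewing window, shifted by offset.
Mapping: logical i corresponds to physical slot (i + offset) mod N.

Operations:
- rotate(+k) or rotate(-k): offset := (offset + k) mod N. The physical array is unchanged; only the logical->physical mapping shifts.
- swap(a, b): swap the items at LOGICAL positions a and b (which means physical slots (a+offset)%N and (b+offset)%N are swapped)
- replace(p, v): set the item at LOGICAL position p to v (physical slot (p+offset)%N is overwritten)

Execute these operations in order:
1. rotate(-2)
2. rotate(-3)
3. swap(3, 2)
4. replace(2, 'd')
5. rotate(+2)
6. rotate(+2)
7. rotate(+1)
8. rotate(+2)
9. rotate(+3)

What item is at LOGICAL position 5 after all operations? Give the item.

Answer: D

Derivation:
After op 1 (rotate(-2)): offset=4, physical=[A,B,C,D,E,F], logical=[E,F,A,B,C,D]
After op 2 (rotate(-3)): offset=1, physical=[A,B,C,D,E,F], logical=[B,C,D,E,F,A]
After op 3 (swap(3, 2)): offset=1, physical=[A,B,C,E,D,F], logical=[B,C,E,D,F,A]
After op 4 (replace(2, 'd')): offset=1, physical=[A,B,C,d,D,F], logical=[B,C,d,D,F,A]
After op 5 (rotate(+2)): offset=3, physical=[A,B,C,d,D,F], logical=[d,D,F,A,B,C]
After op 6 (rotate(+2)): offset=5, physical=[A,B,C,d,D,F], logical=[F,A,B,C,d,D]
After op 7 (rotate(+1)): offset=0, physical=[A,B,C,d,D,F], logical=[A,B,C,d,D,F]
After op 8 (rotate(+2)): offset=2, physical=[A,B,C,d,D,F], logical=[C,d,D,F,A,B]
After op 9 (rotate(+3)): offset=5, physical=[A,B,C,d,D,F], logical=[F,A,B,C,d,D]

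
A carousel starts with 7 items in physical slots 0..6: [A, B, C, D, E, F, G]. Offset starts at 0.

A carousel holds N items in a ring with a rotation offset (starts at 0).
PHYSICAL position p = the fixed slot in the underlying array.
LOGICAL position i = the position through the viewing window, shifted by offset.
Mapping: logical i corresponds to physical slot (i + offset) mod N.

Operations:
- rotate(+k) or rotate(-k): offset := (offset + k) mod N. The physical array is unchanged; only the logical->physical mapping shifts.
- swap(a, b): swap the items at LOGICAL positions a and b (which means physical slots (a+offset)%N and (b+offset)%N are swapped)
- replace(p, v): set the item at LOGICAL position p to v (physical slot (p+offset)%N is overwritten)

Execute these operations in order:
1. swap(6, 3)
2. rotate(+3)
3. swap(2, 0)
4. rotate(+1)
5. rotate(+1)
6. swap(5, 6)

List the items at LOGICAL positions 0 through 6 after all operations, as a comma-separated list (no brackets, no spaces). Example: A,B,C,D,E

After op 1 (swap(6, 3)): offset=0, physical=[A,B,C,G,E,F,D], logical=[A,B,C,G,E,F,D]
After op 2 (rotate(+3)): offset=3, physical=[A,B,C,G,E,F,D], logical=[G,E,F,D,A,B,C]
After op 3 (swap(2, 0)): offset=3, physical=[A,B,C,F,E,G,D], logical=[F,E,G,D,A,B,C]
After op 4 (rotate(+1)): offset=4, physical=[A,B,C,F,E,G,D], logical=[E,G,D,A,B,C,F]
After op 5 (rotate(+1)): offset=5, physical=[A,B,C,F,E,G,D], logical=[G,D,A,B,C,F,E]
After op 6 (swap(5, 6)): offset=5, physical=[A,B,C,E,F,G,D], logical=[G,D,A,B,C,E,F]

Answer: G,D,A,B,C,E,F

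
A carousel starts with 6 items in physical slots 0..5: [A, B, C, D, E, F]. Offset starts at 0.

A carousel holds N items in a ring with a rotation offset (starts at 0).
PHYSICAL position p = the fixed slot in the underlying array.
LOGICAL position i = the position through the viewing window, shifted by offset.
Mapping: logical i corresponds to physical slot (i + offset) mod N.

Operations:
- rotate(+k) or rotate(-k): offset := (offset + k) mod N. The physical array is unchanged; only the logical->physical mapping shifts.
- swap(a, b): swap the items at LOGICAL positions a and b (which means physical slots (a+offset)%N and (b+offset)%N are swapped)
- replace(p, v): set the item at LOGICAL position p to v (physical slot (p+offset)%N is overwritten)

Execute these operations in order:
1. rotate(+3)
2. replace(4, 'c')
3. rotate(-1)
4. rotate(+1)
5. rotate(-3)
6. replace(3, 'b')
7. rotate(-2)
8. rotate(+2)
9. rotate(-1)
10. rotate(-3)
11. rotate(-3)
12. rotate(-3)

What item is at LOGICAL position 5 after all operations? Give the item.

Answer: c

Derivation:
After op 1 (rotate(+3)): offset=3, physical=[A,B,C,D,E,F], logical=[D,E,F,A,B,C]
After op 2 (replace(4, 'c')): offset=3, physical=[A,c,C,D,E,F], logical=[D,E,F,A,c,C]
After op 3 (rotate(-1)): offset=2, physical=[A,c,C,D,E,F], logical=[C,D,E,F,A,c]
After op 4 (rotate(+1)): offset=3, physical=[A,c,C,D,E,F], logical=[D,E,F,A,c,C]
After op 5 (rotate(-3)): offset=0, physical=[A,c,C,D,E,F], logical=[A,c,C,D,E,F]
After op 6 (replace(3, 'b')): offset=0, physical=[A,c,C,b,E,F], logical=[A,c,C,b,E,F]
After op 7 (rotate(-2)): offset=4, physical=[A,c,C,b,E,F], logical=[E,F,A,c,C,b]
After op 8 (rotate(+2)): offset=0, physical=[A,c,C,b,E,F], logical=[A,c,C,b,E,F]
After op 9 (rotate(-1)): offset=5, physical=[A,c,C,b,E,F], logical=[F,A,c,C,b,E]
After op 10 (rotate(-3)): offset=2, physical=[A,c,C,b,E,F], logical=[C,b,E,F,A,c]
After op 11 (rotate(-3)): offset=5, physical=[A,c,C,b,E,F], logical=[F,A,c,C,b,E]
After op 12 (rotate(-3)): offset=2, physical=[A,c,C,b,E,F], logical=[C,b,E,F,A,c]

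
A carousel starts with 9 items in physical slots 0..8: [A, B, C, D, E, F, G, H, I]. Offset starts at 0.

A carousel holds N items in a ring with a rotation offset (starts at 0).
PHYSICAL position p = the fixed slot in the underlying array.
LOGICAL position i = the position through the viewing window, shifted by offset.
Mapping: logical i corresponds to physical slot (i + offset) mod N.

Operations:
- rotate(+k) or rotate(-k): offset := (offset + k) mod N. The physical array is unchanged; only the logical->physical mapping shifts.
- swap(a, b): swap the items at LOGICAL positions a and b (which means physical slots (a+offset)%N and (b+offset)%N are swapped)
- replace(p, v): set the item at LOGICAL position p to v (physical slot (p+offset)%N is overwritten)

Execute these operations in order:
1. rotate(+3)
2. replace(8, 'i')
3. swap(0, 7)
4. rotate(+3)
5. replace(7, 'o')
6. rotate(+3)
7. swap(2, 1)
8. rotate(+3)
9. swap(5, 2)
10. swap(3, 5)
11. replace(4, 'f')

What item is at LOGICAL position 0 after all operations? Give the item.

Answer: B

Derivation:
After op 1 (rotate(+3)): offset=3, physical=[A,B,C,D,E,F,G,H,I], logical=[D,E,F,G,H,I,A,B,C]
After op 2 (replace(8, 'i')): offset=3, physical=[A,B,i,D,E,F,G,H,I], logical=[D,E,F,G,H,I,A,B,i]
After op 3 (swap(0, 7)): offset=3, physical=[A,D,i,B,E,F,G,H,I], logical=[B,E,F,G,H,I,A,D,i]
After op 4 (rotate(+3)): offset=6, physical=[A,D,i,B,E,F,G,H,I], logical=[G,H,I,A,D,i,B,E,F]
After op 5 (replace(7, 'o')): offset=6, physical=[A,D,i,B,o,F,G,H,I], logical=[G,H,I,A,D,i,B,o,F]
After op 6 (rotate(+3)): offset=0, physical=[A,D,i,B,o,F,G,H,I], logical=[A,D,i,B,o,F,G,H,I]
After op 7 (swap(2, 1)): offset=0, physical=[A,i,D,B,o,F,G,H,I], logical=[A,i,D,B,o,F,G,H,I]
After op 8 (rotate(+3)): offset=3, physical=[A,i,D,B,o,F,G,H,I], logical=[B,o,F,G,H,I,A,i,D]
After op 9 (swap(5, 2)): offset=3, physical=[A,i,D,B,o,I,G,H,F], logical=[B,o,I,G,H,F,A,i,D]
After op 10 (swap(3, 5)): offset=3, physical=[A,i,D,B,o,I,F,H,G], logical=[B,o,I,F,H,G,A,i,D]
After op 11 (replace(4, 'f')): offset=3, physical=[A,i,D,B,o,I,F,f,G], logical=[B,o,I,F,f,G,A,i,D]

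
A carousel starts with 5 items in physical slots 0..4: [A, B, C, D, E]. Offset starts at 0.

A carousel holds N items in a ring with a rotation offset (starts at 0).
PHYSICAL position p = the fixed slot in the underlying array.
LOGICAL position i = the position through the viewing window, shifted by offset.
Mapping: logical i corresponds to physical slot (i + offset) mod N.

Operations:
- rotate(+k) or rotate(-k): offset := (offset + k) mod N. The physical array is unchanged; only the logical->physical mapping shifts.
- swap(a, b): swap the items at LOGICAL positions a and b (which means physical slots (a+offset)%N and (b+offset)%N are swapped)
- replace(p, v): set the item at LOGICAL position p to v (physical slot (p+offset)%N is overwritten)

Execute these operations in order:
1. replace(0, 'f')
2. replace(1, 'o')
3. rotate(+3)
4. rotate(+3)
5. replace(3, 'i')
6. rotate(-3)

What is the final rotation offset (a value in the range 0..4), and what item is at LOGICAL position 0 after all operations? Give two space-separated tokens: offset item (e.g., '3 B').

After op 1 (replace(0, 'f')): offset=0, physical=[f,B,C,D,E], logical=[f,B,C,D,E]
After op 2 (replace(1, 'o')): offset=0, physical=[f,o,C,D,E], logical=[f,o,C,D,E]
After op 3 (rotate(+3)): offset=3, physical=[f,o,C,D,E], logical=[D,E,f,o,C]
After op 4 (rotate(+3)): offset=1, physical=[f,o,C,D,E], logical=[o,C,D,E,f]
After op 5 (replace(3, 'i')): offset=1, physical=[f,o,C,D,i], logical=[o,C,D,i,f]
After op 6 (rotate(-3)): offset=3, physical=[f,o,C,D,i], logical=[D,i,f,o,C]

Answer: 3 D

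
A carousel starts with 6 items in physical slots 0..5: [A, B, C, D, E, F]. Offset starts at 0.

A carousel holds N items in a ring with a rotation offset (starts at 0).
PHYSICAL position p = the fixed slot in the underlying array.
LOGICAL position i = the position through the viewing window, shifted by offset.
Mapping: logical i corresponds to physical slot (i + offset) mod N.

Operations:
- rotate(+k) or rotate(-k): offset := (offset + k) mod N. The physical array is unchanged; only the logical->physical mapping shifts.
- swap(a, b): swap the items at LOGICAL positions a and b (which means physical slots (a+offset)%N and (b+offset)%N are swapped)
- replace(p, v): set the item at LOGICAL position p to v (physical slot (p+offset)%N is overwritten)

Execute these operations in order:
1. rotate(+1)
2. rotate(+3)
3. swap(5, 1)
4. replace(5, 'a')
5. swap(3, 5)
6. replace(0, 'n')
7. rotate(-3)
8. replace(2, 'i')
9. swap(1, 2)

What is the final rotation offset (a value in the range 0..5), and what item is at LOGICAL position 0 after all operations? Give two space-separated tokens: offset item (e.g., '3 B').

Answer: 1 a

Derivation:
After op 1 (rotate(+1)): offset=1, physical=[A,B,C,D,E,F], logical=[B,C,D,E,F,A]
After op 2 (rotate(+3)): offset=4, physical=[A,B,C,D,E,F], logical=[E,F,A,B,C,D]
After op 3 (swap(5, 1)): offset=4, physical=[A,B,C,F,E,D], logical=[E,D,A,B,C,F]
After op 4 (replace(5, 'a')): offset=4, physical=[A,B,C,a,E,D], logical=[E,D,A,B,C,a]
After op 5 (swap(3, 5)): offset=4, physical=[A,a,C,B,E,D], logical=[E,D,A,a,C,B]
After op 6 (replace(0, 'n')): offset=4, physical=[A,a,C,B,n,D], logical=[n,D,A,a,C,B]
After op 7 (rotate(-3)): offset=1, physical=[A,a,C,B,n,D], logical=[a,C,B,n,D,A]
After op 8 (replace(2, 'i')): offset=1, physical=[A,a,C,i,n,D], logical=[a,C,i,n,D,A]
After op 9 (swap(1, 2)): offset=1, physical=[A,a,i,C,n,D], logical=[a,i,C,n,D,A]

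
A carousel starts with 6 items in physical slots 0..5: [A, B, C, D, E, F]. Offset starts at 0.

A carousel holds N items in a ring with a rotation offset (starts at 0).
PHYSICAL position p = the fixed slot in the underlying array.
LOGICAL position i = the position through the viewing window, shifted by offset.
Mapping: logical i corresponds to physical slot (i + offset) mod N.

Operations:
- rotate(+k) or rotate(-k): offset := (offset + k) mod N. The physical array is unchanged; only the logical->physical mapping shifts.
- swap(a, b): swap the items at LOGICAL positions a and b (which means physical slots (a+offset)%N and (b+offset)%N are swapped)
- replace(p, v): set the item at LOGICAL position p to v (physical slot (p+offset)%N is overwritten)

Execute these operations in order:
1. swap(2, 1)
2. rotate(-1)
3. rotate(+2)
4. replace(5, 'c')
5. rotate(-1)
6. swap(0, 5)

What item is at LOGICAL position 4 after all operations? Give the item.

Answer: E

Derivation:
After op 1 (swap(2, 1)): offset=0, physical=[A,C,B,D,E,F], logical=[A,C,B,D,E,F]
After op 2 (rotate(-1)): offset=5, physical=[A,C,B,D,E,F], logical=[F,A,C,B,D,E]
After op 3 (rotate(+2)): offset=1, physical=[A,C,B,D,E,F], logical=[C,B,D,E,F,A]
After op 4 (replace(5, 'c')): offset=1, physical=[c,C,B,D,E,F], logical=[C,B,D,E,F,c]
After op 5 (rotate(-1)): offset=0, physical=[c,C,B,D,E,F], logical=[c,C,B,D,E,F]
After op 6 (swap(0, 5)): offset=0, physical=[F,C,B,D,E,c], logical=[F,C,B,D,E,c]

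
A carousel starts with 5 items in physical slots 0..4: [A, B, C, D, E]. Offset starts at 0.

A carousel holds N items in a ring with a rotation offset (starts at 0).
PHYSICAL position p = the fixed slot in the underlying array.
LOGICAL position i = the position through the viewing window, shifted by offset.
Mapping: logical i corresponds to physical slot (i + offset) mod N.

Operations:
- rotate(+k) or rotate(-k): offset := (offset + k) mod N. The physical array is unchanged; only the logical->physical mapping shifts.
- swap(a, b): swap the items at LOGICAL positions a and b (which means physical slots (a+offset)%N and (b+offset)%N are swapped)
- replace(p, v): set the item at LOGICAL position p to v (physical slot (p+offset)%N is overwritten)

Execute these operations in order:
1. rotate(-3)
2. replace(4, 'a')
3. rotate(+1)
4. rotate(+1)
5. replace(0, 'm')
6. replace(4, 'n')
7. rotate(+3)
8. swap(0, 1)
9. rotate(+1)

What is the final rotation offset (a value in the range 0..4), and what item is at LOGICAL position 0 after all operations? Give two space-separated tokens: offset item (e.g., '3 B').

After op 1 (rotate(-3)): offset=2, physical=[A,B,C,D,E], logical=[C,D,E,A,B]
After op 2 (replace(4, 'a')): offset=2, physical=[A,a,C,D,E], logical=[C,D,E,A,a]
After op 3 (rotate(+1)): offset=3, physical=[A,a,C,D,E], logical=[D,E,A,a,C]
After op 4 (rotate(+1)): offset=4, physical=[A,a,C,D,E], logical=[E,A,a,C,D]
After op 5 (replace(0, 'm')): offset=4, physical=[A,a,C,D,m], logical=[m,A,a,C,D]
After op 6 (replace(4, 'n')): offset=4, physical=[A,a,C,n,m], logical=[m,A,a,C,n]
After op 7 (rotate(+3)): offset=2, physical=[A,a,C,n,m], logical=[C,n,m,A,a]
After op 8 (swap(0, 1)): offset=2, physical=[A,a,n,C,m], logical=[n,C,m,A,a]
After op 9 (rotate(+1)): offset=3, physical=[A,a,n,C,m], logical=[C,m,A,a,n]

Answer: 3 C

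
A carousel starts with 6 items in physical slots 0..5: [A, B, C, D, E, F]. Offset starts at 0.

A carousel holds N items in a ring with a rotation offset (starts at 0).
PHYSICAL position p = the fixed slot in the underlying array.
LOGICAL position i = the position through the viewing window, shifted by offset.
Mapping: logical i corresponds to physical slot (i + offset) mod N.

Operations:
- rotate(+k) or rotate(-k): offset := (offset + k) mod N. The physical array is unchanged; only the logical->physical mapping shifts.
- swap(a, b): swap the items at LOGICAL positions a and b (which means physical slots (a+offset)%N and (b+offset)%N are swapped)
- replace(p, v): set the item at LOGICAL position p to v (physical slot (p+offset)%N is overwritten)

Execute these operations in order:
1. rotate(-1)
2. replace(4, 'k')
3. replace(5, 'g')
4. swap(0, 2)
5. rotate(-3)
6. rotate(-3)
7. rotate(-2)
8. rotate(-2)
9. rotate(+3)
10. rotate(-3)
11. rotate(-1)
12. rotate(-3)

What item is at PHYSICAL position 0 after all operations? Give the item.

Answer: A

Derivation:
After op 1 (rotate(-1)): offset=5, physical=[A,B,C,D,E,F], logical=[F,A,B,C,D,E]
After op 2 (replace(4, 'k')): offset=5, physical=[A,B,C,k,E,F], logical=[F,A,B,C,k,E]
After op 3 (replace(5, 'g')): offset=5, physical=[A,B,C,k,g,F], logical=[F,A,B,C,k,g]
After op 4 (swap(0, 2)): offset=5, physical=[A,F,C,k,g,B], logical=[B,A,F,C,k,g]
After op 5 (rotate(-3)): offset=2, physical=[A,F,C,k,g,B], logical=[C,k,g,B,A,F]
After op 6 (rotate(-3)): offset=5, physical=[A,F,C,k,g,B], logical=[B,A,F,C,k,g]
After op 7 (rotate(-2)): offset=3, physical=[A,F,C,k,g,B], logical=[k,g,B,A,F,C]
After op 8 (rotate(-2)): offset=1, physical=[A,F,C,k,g,B], logical=[F,C,k,g,B,A]
After op 9 (rotate(+3)): offset=4, physical=[A,F,C,k,g,B], logical=[g,B,A,F,C,k]
After op 10 (rotate(-3)): offset=1, physical=[A,F,C,k,g,B], logical=[F,C,k,g,B,A]
After op 11 (rotate(-1)): offset=0, physical=[A,F,C,k,g,B], logical=[A,F,C,k,g,B]
After op 12 (rotate(-3)): offset=3, physical=[A,F,C,k,g,B], logical=[k,g,B,A,F,C]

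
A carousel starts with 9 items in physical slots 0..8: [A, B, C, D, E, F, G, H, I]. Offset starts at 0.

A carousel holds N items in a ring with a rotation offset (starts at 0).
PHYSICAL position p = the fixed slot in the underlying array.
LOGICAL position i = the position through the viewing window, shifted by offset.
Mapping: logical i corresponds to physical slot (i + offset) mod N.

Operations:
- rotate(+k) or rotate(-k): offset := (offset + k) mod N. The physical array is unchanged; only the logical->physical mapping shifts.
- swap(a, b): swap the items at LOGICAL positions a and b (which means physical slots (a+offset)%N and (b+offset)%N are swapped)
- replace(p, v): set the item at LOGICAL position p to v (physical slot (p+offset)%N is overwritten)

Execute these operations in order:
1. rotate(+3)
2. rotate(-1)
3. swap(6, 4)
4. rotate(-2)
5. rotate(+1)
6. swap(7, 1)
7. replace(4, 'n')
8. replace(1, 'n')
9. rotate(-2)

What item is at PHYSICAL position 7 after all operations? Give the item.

After op 1 (rotate(+3)): offset=3, physical=[A,B,C,D,E,F,G,H,I], logical=[D,E,F,G,H,I,A,B,C]
After op 2 (rotate(-1)): offset=2, physical=[A,B,C,D,E,F,G,H,I], logical=[C,D,E,F,G,H,I,A,B]
After op 3 (swap(6, 4)): offset=2, physical=[A,B,C,D,E,F,I,H,G], logical=[C,D,E,F,I,H,G,A,B]
After op 4 (rotate(-2)): offset=0, physical=[A,B,C,D,E,F,I,H,G], logical=[A,B,C,D,E,F,I,H,G]
After op 5 (rotate(+1)): offset=1, physical=[A,B,C,D,E,F,I,H,G], logical=[B,C,D,E,F,I,H,G,A]
After op 6 (swap(7, 1)): offset=1, physical=[A,B,G,D,E,F,I,H,C], logical=[B,G,D,E,F,I,H,C,A]
After op 7 (replace(4, 'n')): offset=1, physical=[A,B,G,D,E,n,I,H,C], logical=[B,G,D,E,n,I,H,C,A]
After op 8 (replace(1, 'n')): offset=1, physical=[A,B,n,D,E,n,I,H,C], logical=[B,n,D,E,n,I,H,C,A]
After op 9 (rotate(-2)): offset=8, physical=[A,B,n,D,E,n,I,H,C], logical=[C,A,B,n,D,E,n,I,H]

Answer: H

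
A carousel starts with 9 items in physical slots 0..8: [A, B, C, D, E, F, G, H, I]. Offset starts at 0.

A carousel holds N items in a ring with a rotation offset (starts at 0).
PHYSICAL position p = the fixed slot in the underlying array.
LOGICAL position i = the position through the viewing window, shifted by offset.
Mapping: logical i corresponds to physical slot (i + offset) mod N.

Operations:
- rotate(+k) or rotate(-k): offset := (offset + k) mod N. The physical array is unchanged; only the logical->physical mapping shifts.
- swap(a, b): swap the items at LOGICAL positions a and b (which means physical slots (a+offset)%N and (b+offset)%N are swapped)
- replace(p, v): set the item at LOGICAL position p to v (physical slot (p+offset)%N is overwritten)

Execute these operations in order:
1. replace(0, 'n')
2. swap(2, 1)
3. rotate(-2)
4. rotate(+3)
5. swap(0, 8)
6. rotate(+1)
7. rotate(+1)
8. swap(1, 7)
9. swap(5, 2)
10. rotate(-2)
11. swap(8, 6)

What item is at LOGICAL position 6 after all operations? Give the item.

Answer: C

Derivation:
After op 1 (replace(0, 'n')): offset=0, physical=[n,B,C,D,E,F,G,H,I], logical=[n,B,C,D,E,F,G,H,I]
After op 2 (swap(2, 1)): offset=0, physical=[n,C,B,D,E,F,G,H,I], logical=[n,C,B,D,E,F,G,H,I]
After op 3 (rotate(-2)): offset=7, physical=[n,C,B,D,E,F,G,H,I], logical=[H,I,n,C,B,D,E,F,G]
After op 4 (rotate(+3)): offset=1, physical=[n,C,B,D,E,F,G,H,I], logical=[C,B,D,E,F,G,H,I,n]
After op 5 (swap(0, 8)): offset=1, physical=[C,n,B,D,E,F,G,H,I], logical=[n,B,D,E,F,G,H,I,C]
After op 6 (rotate(+1)): offset=2, physical=[C,n,B,D,E,F,G,H,I], logical=[B,D,E,F,G,H,I,C,n]
After op 7 (rotate(+1)): offset=3, physical=[C,n,B,D,E,F,G,H,I], logical=[D,E,F,G,H,I,C,n,B]
After op 8 (swap(1, 7)): offset=3, physical=[C,E,B,D,n,F,G,H,I], logical=[D,n,F,G,H,I,C,E,B]
After op 9 (swap(5, 2)): offset=3, physical=[C,E,B,D,n,I,G,H,F], logical=[D,n,I,G,H,F,C,E,B]
After op 10 (rotate(-2)): offset=1, physical=[C,E,B,D,n,I,G,H,F], logical=[E,B,D,n,I,G,H,F,C]
After op 11 (swap(8, 6)): offset=1, physical=[H,E,B,D,n,I,G,C,F], logical=[E,B,D,n,I,G,C,F,H]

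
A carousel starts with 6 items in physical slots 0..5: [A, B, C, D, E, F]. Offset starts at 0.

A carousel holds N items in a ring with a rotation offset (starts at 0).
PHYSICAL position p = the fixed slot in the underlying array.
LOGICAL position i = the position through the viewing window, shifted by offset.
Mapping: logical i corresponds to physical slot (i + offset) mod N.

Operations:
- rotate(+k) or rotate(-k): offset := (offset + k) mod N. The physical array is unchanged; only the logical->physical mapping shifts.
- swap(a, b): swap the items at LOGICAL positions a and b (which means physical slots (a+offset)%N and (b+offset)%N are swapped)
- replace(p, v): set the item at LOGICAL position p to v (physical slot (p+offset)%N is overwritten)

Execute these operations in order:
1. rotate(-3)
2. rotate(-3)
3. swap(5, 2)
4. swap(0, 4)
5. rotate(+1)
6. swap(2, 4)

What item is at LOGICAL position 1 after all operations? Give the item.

Answer: F

Derivation:
After op 1 (rotate(-3)): offset=3, physical=[A,B,C,D,E,F], logical=[D,E,F,A,B,C]
After op 2 (rotate(-3)): offset=0, physical=[A,B,C,D,E,F], logical=[A,B,C,D,E,F]
After op 3 (swap(5, 2)): offset=0, physical=[A,B,F,D,E,C], logical=[A,B,F,D,E,C]
After op 4 (swap(0, 4)): offset=0, physical=[E,B,F,D,A,C], logical=[E,B,F,D,A,C]
After op 5 (rotate(+1)): offset=1, physical=[E,B,F,D,A,C], logical=[B,F,D,A,C,E]
After op 6 (swap(2, 4)): offset=1, physical=[E,B,F,C,A,D], logical=[B,F,C,A,D,E]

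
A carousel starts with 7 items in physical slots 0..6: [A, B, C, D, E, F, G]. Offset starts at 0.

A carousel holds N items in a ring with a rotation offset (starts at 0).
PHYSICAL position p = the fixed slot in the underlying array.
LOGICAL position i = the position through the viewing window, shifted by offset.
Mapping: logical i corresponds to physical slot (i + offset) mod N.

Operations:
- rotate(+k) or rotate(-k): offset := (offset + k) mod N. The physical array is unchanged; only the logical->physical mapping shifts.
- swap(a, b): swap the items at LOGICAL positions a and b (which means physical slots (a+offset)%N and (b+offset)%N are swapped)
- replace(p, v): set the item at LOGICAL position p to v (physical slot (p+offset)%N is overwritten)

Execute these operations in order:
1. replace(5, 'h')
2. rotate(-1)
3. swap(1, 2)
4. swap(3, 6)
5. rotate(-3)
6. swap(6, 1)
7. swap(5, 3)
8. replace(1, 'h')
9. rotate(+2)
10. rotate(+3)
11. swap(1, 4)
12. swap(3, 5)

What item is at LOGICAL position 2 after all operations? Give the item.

After op 1 (replace(5, 'h')): offset=0, physical=[A,B,C,D,E,h,G], logical=[A,B,C,D,E,h,G]
After op 2 (rotate(-1)): offset=6, physical=[A,B,C,D,E,h,G], logical=[G,A,B,C,D,E,h]
After op 3 (swap(1, 2)): offset=6, physical=[B,A,C,D,E,h,G], logical=[G,B,A,C,D,E,h]
After op 4 (swap(3, 6)): offset=6, physical=[B,A,h,D,E,C,G], logical=[G,B,A,h,D,E,C]
After op 5 (rotate(-3)): offset=3, physical=[B,A,h,D,E,C,G], logical=[D,E,C,G,B,A,h]
After op 6 (swap(6, 1)): offset=3, physical=[B,A,E,D,h,C,G], logical=[D,h,C,G,B,A,E]
After op 7 (swap(5, 3)): offset=3, physical=[B,G,E,D,h,C,A], logical=[D,h,C,A,B,G,E]
After op 8 (replace(1, 'h')): offset=3, physical=[B,G,E,D,h,C,A], logical=[D,h,C,A,B,G,E]
After op 9 (rotate(+2)): offset=5, physical=[B,G,E,D,h,C,A], logical=[C,A,B,G,E,D,h]
After op 10 (rotate(+3)): offset=1, physical=[B,G,E,D,h,C,A], logical=[G,E,D,h,C,A,B]
After op 11 (swap(1, 4)): offset=1, physical=[B,G,C,D,h,E,A], logical=[G,C,D,h,E,A,B]
After op 12 (swap(3, 5)): offset=1, physical=[B,G,C,D,A,E,h], logical=[G,C,D,A,E,h,B]

Answer: D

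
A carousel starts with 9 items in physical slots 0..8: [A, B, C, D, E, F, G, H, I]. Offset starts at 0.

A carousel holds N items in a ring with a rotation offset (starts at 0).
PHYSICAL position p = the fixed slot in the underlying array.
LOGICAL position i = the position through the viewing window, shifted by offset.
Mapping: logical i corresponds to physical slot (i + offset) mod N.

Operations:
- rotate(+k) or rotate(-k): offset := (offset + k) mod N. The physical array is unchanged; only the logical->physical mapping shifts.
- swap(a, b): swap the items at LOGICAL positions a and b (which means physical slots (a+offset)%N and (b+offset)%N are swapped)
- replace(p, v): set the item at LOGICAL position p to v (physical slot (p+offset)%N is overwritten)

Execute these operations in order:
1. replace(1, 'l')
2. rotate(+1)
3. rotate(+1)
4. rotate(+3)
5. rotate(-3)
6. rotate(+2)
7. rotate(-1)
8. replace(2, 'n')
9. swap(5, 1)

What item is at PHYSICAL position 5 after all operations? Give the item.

Answer: n

Derivation:
After op 1 (replace(1, 'l')): offset=0, physical=[A,l,C,D,E,F,G,H,I], logical=[A,l,C,D,E,F,G,H,I]
After op 2 (rotate(+1)): offset=1, physical=[A,l,C,D,E,F,G,H,I], logical=[l,C,D,E,F,G,H,I,A]
After op 3 (rotate(+1)): offset=2, physical=[A,l,C,D,E,F,G,H,I], logical=[C,D,E,F,G,H,I,A,l]
After op 4 (rotate(+3)): offset=5, physical=[A,l,C,D,E,F,G,H,I], logical=[F,G,H,I,A,l,C,D,E]
After op 5 (rotate(-3)): offset=2, physical=[A,l,C,D,E,F,G,H,I], logical=[C,D,E,F,G,H,I,A,l]
After op 6 (rotate(+2)): offset=4, physical=[A,l,C,D,E,F,G,H,I], logical=[E,F,G,H,I,A,l,C,D]
After op 7 (rotate(-1)): offset=3, physical=[A,l,C,D,E,F,G,H,I], logical=[D,E,F,G,H,I,A,l,C]
After op 8 (replace(2, 'n')): offset=3, physical=[A,l,C,D,E,n,G,H,I], logical=[D,E,n,G,H,I,A,l,C]
After op 9 (swap(5, 1)): offset=3, physical=[A,l,C,D,I,n,G,H,E], logical=[D,I,n,G,H,E,A,l,C]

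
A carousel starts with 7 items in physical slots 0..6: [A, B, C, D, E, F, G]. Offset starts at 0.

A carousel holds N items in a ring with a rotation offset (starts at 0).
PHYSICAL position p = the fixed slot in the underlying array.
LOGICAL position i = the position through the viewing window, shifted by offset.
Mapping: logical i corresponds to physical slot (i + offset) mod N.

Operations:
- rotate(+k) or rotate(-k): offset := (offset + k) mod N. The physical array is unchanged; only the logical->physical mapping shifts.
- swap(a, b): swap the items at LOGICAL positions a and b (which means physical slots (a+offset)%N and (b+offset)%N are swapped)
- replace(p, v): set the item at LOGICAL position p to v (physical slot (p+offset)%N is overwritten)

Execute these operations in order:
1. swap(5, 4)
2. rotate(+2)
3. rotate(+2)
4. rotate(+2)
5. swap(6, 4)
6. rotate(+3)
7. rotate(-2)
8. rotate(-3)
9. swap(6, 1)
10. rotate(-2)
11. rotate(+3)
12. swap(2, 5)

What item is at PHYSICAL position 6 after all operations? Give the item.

Answer: G

Derivation:
After op 1 (swap(5, 4)): offset=0, physical=[A,B,C,D,F,E,G], logical=[A,B,C,D,F,E,G]
After op 2 (rotate(+2)): offset=2, physical=[A,B,C,D,F,E,G], logical=[C,D,F,E,G,A,B]
After op 3 (rotate(+2)): offset=4, physical=[A,B,C,D,F,E,G], logical=[F,E,G,A,B,C,D]
After op 4 (rotate(+2)): offset=6, physical=[A,B,C,D,F,E,G], logical=[G,A,B,C,D,F,E]
After op 5 (swap(6, 4)): offset=6, physical=[A,B,C,E,F,D,G], logical=[G,A,B,C,E,F,D]
After op 6 (rotate(+3)): offset=2, physical=[A,B,C,E,F,D,G], logical=[C,E,F,D,G,A,B]
After op 7 (rotate(-2)): offset=0, physical=[A,B,C,E,F,D,G], logical=[A,B,C,E,F,D,G]
After op 8 (rotate(-3)): offset=4, physical=[A,B,C,E,F,D,G], logical=[F,D,G,A,B,C,E]
After op 9 (swap(6, 1)): offset=4, physical=[A,B,C,D,F,E,G], logical=[F,E,G,A,B,C,D]
After op 10 (rotate(-2)): offset=2, physical=[A,B,C,D,F,E,G], logical=[C,D,F,E,G,A,B]
After op 11 (rotate(+3)): offset=5, physical=[A,B,C,D,F,E,G], logical=[E,G,A,B,C,D,F]
After op 12 (swap(2, 5)): offset=5, physical=[D,B,C,A,F,E,G], logical=[E,G,D,B,C,A,F]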